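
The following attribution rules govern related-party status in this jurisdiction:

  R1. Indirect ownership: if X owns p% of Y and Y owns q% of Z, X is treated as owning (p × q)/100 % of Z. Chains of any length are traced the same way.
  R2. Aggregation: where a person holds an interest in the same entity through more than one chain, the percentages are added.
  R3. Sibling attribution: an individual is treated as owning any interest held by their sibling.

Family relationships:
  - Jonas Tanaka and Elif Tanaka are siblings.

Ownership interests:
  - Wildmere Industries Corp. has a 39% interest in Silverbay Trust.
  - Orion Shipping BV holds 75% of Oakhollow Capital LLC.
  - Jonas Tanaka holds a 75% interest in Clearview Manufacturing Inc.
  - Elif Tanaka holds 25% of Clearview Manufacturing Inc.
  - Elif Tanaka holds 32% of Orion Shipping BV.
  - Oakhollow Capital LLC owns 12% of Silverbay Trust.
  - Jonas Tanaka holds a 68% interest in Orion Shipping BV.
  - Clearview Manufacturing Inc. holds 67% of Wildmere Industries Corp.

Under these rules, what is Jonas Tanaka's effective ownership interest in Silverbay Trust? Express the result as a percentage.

35.13%

By sibling attribution (R3), Jonas Tanaka is treated as also owning Elif Tanaka's interest in Orion Shipping BV, giving 68% + 32% = 100%.
By sibling attribution (R3), Jonas Tanaka is treated as also owning Elif Tanaka's interest in Clearview Manufacturing Inc, giving 75% + 25% = 100%.
Chain via Orion Shipping BV → Oakhollow Capital LLC (R1): 100% × 75% × 12% = 9% of Silverbay Trust.
Chain via Clearview Manufacturing Inc. → Wildmere Industries Corp. (R1): 100% × 67% × 39% = 26.13% of Silverbay Trust.
Aggregating (R2): 9% + 26.13% = 35.13%.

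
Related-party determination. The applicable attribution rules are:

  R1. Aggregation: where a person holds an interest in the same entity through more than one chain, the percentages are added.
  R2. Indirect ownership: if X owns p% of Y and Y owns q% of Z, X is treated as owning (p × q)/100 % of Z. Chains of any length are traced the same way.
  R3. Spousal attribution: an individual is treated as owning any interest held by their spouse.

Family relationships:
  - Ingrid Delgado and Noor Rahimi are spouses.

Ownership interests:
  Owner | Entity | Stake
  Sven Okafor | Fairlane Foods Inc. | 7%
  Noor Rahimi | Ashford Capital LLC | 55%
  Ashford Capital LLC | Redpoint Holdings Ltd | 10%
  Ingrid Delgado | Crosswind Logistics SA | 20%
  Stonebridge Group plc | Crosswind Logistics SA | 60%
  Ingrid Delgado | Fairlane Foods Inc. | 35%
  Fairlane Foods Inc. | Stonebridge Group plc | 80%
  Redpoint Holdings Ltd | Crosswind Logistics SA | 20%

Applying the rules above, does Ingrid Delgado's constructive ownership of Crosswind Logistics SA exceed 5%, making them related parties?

By spousal attribution (R3), Ingrid Delgado is treated as owning Noor Rahimi's 55% interest in Ashford Capital LLC.
Chain via Fairlane Foods Inc. → Stonebridge Group plc (R2): 35% × 80% × 60% = 16.8% of Crosswind Logistics SA.
Direct interest in Crosswind Logistics SA: 20%.
Chain via Ashford Capital LLC → Redpoint Holdings Ltd (R2): 55% × 10% × 20% = 1.1% of Crosswind Logistics SA.
Aggregating (R1): 16.8% + 20% + 1.1% = 37.9%.
37.9% exceeds the 5% threshold, so Ingrid is a related party to Crosswind Logistics SA.

Yes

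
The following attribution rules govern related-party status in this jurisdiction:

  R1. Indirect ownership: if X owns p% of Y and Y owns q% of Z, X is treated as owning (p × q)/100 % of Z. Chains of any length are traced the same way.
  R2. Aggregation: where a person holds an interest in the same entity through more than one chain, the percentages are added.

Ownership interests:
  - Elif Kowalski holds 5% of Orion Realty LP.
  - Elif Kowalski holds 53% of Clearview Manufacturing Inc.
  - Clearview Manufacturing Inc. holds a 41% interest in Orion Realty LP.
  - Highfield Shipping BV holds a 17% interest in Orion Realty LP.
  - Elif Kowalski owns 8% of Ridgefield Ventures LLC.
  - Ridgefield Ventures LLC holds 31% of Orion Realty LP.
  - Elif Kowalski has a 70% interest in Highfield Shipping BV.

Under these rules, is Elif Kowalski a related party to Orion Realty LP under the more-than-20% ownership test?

Yes

Chain via Highfield Shipping BV (R1): 70% × 17% = 11.9% of Orion Realty LP.
Chain via Ridgefield Ventures LLC (R1): 8% × 31% = 2.48% of Orion Realty LP.
Chain via Clearview Manufacturing Inc. (R1): 53% × 41% = 21.73% of Orion Realty LP.
Direct interest in Orion Realty LP: 5%.
Aggregating (R2): 11.9% + 2.48% + 21.73% + 5% = 41.11%.
41.11% exceeds the 20% threshold, so Elif is a related party to Orion Realty LP.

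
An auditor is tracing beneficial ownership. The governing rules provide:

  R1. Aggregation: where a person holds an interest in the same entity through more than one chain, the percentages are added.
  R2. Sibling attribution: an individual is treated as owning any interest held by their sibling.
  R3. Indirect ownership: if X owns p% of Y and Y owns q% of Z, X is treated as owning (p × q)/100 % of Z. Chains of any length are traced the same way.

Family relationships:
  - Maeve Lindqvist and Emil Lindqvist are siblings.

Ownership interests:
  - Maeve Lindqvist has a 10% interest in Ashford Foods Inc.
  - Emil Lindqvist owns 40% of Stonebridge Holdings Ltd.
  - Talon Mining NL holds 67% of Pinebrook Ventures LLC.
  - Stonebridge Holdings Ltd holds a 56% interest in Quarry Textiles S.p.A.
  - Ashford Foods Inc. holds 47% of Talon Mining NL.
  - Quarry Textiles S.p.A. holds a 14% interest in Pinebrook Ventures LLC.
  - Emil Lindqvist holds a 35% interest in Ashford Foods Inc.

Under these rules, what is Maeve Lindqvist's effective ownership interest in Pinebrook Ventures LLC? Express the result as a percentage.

By sibling attribution (R2), Maeve Lindqvist is treated as also owning Emil Lindqvist's interest in Ashford Foods Inc, giving 10% + 35% = 45%.
By sibling attribution (R2), Maeve Lindqvist is treated as owning Emil Lindqvist's 40% interest in Stonebridge Holdings Ltd.
Chain via Ashford Foods Inc. → Talon Mining NL (R3): 45% × 47% × 67% = 14.1705% of Pinebrook Ventures LLC.
Chain via Stonebridge Holdings Ltd → Quarry Textiles S.p.A. (R3): 40% × 56% × 14% = 3.136% of Pinebrook Ventures LLC.
Aggregating (R1): 14.1705% + 3.136% = 17.3065%.

17.3065%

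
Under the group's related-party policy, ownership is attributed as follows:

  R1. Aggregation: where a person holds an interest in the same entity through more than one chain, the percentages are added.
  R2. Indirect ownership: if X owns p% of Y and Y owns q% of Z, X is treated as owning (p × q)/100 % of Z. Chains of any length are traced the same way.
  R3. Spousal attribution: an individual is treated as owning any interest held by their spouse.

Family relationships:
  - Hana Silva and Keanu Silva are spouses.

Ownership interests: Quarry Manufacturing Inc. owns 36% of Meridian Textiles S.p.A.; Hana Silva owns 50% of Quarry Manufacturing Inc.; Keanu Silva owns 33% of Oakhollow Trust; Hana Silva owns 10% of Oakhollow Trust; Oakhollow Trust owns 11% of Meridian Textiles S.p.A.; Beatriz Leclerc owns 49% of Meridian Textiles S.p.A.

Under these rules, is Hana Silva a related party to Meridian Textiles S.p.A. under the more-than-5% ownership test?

Yes

By spousal attribution (R3), Hana Silva is treated as also owning Keanu Silva's interest in Oakhollow Trust, giving 10% + 33% = 43%.
Chain via Oakhollow Trust (R2): 43% × 11% = 4.73% of Meridian Textiles S.p.A.
Chain via Quarry Manufacturing Inc. (R2): 50% × 36% = 18% of Meridian Textiles S.p.A.
Aggregating (R1): 4.73% + 18% = 22.73%.
22.73% exceeds the 5% threshold, so Hana is a related party to Meridian Textiles S.p.A.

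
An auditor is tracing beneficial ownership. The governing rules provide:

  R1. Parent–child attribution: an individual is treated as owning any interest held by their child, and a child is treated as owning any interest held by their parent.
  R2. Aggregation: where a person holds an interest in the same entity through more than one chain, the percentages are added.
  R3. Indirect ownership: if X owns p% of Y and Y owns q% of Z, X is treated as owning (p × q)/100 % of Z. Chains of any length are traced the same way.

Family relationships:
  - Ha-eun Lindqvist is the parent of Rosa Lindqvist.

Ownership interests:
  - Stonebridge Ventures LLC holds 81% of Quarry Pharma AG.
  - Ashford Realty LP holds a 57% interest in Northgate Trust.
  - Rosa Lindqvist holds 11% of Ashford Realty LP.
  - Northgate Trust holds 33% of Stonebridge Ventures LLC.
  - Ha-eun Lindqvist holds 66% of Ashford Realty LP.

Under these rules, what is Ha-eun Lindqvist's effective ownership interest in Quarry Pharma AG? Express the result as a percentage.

11.731797%

By parent–child attribution (R1), Ha-eun Lindqvist is treated as also owning Rosa Lindqvist's interest in Ashford Realty LP, giving 66% + 11% = 77%.
Chain via Ashford Realty LP → Northgate Trust → Stonebridge Ventures LLC (R3): 77% × 57% × 33% × 81% = 11.731797% of Quarry Pharma AG.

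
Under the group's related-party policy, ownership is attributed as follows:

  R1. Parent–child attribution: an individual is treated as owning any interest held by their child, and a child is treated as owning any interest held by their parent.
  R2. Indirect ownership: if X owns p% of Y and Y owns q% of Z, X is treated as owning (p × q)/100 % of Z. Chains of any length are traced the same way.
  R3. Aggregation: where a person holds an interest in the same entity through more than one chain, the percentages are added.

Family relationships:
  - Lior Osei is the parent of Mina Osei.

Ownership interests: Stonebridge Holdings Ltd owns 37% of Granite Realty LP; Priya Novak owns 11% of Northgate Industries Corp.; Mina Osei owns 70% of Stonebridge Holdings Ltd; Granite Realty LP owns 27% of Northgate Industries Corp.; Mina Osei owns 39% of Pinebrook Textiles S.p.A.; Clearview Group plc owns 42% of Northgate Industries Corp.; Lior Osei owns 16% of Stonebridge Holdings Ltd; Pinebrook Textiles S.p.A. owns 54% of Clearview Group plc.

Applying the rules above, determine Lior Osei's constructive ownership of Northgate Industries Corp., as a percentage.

By parent–child attribution (R1), Lior Osei is treated as also owning Mina Osei's interest in Stonebridge Holdings Ltd, giving 16% + 70% = 86%.
By parent–child attribution (R1), Lior Osei is treated as owning Mina Osei's 39% interest in Pinebrook Textiles S.p.A.
Chain via Stonebridge Holdings Ltd → Granite Realty LP (R2): 86% × 37% × 27% = 8.5914% of Northgate Industries Corp.
Chain via Pinebrook Textiles S.p.A. → Clearview Group plc (R2): 39% × 54% × 42% = 8.8452% of Northgate Industries Corp.
Aggregating (R3): 8.5914% + 8.8452% = 17.4366%.

17.4366%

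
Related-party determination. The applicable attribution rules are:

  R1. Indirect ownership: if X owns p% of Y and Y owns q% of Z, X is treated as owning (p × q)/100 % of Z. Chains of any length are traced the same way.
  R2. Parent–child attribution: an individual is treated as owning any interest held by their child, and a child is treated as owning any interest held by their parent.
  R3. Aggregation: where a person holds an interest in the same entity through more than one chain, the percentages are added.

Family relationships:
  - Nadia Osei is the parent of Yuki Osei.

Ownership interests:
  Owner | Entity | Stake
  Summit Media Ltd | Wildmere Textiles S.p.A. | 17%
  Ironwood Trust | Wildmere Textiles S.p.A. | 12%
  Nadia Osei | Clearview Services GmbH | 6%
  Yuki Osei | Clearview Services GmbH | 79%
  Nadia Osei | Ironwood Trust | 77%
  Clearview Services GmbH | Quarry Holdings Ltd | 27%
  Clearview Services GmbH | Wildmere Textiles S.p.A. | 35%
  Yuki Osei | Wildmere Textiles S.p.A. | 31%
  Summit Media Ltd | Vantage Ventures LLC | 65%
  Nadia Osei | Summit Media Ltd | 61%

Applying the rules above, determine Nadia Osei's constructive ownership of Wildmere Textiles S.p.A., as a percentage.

80.36%

By parent–child attribution (R2), Nadia Osei is treated as also owning Yuki Osei's interest in Clearview Services GmbH, giving 6% + 79% = 85%.
By parent–child attribution (R2), Nadia Osei is treated as owning Yuki Osei's 31% interest in Wildmere Textiles S.p.A.
Chain via Summit Media Ltd (R1): 61% × 17% = 10.37% of Wildmere Textiles S.p.A.
Chain via Ironwood Trust (R1): 77% × 12% = 9.24% of Wildmere Textiles S.p.A.
Chain via Clearview Services GmbH (R1): 85% × 35% = 29.75% of Wildmere Textiles S.p.A.
Direct interest in Wildmere Textiles S.p.A: 31%.
Aggregating (R3): 10.37% + 9.24% + 29.75% + 31% = 80.36%.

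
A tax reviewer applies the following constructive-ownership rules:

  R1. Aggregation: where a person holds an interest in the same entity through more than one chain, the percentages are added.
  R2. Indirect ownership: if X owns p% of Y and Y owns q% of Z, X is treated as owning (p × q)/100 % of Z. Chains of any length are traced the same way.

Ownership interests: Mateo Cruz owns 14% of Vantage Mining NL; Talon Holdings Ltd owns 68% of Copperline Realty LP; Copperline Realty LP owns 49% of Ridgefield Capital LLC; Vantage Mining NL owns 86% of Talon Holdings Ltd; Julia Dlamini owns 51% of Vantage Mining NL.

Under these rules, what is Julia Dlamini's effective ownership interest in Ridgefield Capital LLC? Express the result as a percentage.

14.614152%

Chain via Vantage Mining NL → Talon Holdings Ltd → Copperline Realty LP (R2): 51% × 86% × 68% × 49% = 14.614152% of Ridgefield Capital LLC.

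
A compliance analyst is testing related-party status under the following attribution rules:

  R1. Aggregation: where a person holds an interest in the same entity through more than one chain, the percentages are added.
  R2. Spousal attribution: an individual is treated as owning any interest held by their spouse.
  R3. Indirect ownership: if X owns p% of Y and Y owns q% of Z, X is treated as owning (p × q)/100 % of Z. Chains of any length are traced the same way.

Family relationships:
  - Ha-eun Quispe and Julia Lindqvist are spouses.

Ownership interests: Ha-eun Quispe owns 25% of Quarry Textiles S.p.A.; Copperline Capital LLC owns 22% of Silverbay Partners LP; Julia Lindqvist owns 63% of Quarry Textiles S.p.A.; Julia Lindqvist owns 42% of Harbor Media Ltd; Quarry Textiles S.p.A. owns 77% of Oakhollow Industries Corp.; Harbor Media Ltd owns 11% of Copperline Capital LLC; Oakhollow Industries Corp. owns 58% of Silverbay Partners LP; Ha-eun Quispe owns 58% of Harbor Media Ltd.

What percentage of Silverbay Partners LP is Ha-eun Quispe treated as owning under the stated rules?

41.7208%

By spousal attribution (R2), Ha-eun Quispe is treated as also owning Julia Lindqvist's interest in Quarry Textiles S.p.A, giving 25% + 63% = 88%.
By spousal attribution (R2), Ha-eun Quispe is treated as also owning Julia Lindqvist's interest in Harbor Media Ltd, giving 58% + 42% = 100%.
Chain via Quarry Textiles S.p.A. → Oakhollow Industries Corp. (R3): 88% × 77% × 58% = 39.3008% of Silverbay Partners LP.
Chain via Harbor Media Ltd → Copperline Capital LLC (R3): 100% × 11% × 22% = 2.42% of Silverbay Partners LP.
Aggregating (R1): 39.3008% + 2.42% = 41.7208%.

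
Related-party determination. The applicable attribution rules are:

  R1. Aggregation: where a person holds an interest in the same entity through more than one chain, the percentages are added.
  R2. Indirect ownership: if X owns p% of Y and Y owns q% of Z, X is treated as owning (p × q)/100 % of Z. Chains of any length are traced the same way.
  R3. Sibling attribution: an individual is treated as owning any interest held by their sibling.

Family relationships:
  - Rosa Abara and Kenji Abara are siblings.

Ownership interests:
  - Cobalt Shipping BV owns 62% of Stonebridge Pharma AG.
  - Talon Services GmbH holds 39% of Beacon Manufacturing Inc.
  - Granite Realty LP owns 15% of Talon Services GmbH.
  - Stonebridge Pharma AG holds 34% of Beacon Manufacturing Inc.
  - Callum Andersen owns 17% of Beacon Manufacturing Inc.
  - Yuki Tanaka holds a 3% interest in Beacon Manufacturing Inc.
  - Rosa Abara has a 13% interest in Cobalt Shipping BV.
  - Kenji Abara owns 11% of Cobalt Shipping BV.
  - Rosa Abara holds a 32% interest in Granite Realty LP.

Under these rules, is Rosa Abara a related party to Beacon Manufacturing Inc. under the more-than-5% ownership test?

By sibling attribution (R3), Rosa Abara is treated as also owning Kenji Abara's interest in Cobalt Shipping BV, giving 13% + 11% = 24%.
Chain via Granite Realty LP → Talon Services GmbH (R2): 32% × 15% × 39% = 1.872% of Beacon Manufacturing Inc.
Chain via Cobalt Shipping BV → Stonebridge Pharma AG (R2): 24% × 62% × 34% = 5.0592% of Beacon Manufacturing Inc.
Aggregating (R1): 1.872% + 5.0592% = 6.9312%.
6.9312% exceeds the 5% threshold, so Rosa is a related party to Beacon Manufacturing Inc.

Yes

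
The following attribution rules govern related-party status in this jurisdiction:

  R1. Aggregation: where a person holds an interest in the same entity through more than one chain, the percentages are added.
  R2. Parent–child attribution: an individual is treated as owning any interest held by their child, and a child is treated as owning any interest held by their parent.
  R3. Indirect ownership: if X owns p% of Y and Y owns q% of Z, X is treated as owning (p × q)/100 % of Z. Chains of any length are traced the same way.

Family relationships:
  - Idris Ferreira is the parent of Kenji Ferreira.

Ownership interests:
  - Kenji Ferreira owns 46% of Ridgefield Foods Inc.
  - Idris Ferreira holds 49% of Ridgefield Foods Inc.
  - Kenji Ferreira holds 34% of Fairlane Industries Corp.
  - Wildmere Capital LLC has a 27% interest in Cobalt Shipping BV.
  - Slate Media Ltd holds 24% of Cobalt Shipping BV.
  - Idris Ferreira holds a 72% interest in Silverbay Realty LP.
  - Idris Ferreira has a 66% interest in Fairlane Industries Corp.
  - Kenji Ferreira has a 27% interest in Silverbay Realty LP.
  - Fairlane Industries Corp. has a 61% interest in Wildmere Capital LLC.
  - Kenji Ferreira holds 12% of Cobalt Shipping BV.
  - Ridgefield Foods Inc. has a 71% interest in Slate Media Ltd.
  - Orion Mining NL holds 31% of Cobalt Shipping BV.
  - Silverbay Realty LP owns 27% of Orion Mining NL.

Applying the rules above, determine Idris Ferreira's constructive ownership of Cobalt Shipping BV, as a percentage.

52.9443%

By parent–child attribution (R2), Idris Ferreira is treated as also owning Kenji Ferreira's interest in Ridgefield Foods Inc, giving 49% + 46% = 95%.
By parent–child attribution (R2), Idris Ferreira is treated as also owning Kenji Ferreira's interest in Fairlane Industries Corp, giving 66% + 34% = 100%.
By parent–child attribution (R2), Idris Ferreira is treated as also owning Kenji Ferreira's interest in Silverbay Realty LP, giving 72% + 27% = 99%.
By parent–child attribution (R2), Idris Ferreira is treated as owning Kenji Ferreira's 12% interest in Cobalt Shipping BV.
Chain via Ridgefield Foods Inc. → Slate Media Ltd (R3): 95% × 71% × 24% = 16.188% of Cobalt Shipping BV.
Chain via Fairlane Industries Corp. → Wildmere Capital LLC (R3): 100% × 61% × 27% = 16.47% of Cobalt Shipping BV.
Chain via Silverbay Realty LP → Orion Mining NL (R3): 99% × 27% × 31% = 8.2863% of Cobalt Shipping BV.
Direct interest in Cobalt Shipping BV: 12%.
Aggregating (R1): 16.188% + 16.47% + 8.2863% + 12% = 52.9443%.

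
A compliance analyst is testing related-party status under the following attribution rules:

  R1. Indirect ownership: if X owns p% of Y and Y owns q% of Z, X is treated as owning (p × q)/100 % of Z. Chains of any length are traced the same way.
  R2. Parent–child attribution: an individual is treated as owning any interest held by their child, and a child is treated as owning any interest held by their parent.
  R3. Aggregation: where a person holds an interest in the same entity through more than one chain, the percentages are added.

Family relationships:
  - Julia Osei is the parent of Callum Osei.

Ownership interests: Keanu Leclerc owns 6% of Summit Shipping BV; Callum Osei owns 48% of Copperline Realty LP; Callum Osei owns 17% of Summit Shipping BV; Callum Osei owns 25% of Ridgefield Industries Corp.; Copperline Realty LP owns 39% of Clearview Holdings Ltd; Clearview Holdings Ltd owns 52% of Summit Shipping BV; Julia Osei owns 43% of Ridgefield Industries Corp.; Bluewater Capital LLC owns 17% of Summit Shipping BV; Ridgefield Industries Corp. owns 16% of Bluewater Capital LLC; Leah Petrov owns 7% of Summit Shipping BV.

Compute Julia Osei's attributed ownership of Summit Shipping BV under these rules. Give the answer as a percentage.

By parent–child attribution (R2), Julia Osei is treated as also owning Callum Osei's interest in Ridgefield Industries Corp, giving 43% + 25% = 68%.
By parent–child attribution (R2), Julia Osei is treated as owning Callum Osei's 48% interest in Copperline Realty LP.
By parent–child attribution (R2), Julia Osei is treated as owning Callum Osei's 17% interest in Summit Shipping BV.
Chain via Ridgefield Industries Corp. → Bluewater Capital LLC (R1): 68% × 16% × 17% = 1.8496% of Summit Shipping BV.
Chain via Copperline Realty LP → Clearview Holdings Ltd (R1): 48% × 39% × 52% = 9.7344% of Summit Shipping BV.
Direct interest in Summit Shipping BV: 17%.
Aggregating (R3): 1.8496% + 9.7344% + 17% = 28.584%.

28.584%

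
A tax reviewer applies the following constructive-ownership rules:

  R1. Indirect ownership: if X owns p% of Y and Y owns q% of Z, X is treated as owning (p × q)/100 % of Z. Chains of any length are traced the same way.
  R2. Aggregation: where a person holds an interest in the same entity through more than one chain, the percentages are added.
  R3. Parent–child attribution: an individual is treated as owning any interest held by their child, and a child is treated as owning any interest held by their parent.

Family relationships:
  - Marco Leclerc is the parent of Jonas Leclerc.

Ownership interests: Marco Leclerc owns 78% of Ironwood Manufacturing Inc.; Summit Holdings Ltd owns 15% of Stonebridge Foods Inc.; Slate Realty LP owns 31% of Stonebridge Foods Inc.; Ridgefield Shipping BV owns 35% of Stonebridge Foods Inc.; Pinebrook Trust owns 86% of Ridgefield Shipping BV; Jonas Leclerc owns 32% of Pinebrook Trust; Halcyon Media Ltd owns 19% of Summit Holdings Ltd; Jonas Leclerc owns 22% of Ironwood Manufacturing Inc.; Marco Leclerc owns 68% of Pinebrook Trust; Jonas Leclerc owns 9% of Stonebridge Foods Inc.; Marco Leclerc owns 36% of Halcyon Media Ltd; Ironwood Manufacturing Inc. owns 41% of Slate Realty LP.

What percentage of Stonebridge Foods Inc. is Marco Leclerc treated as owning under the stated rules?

52.836%

By parent–child attribution (R3), Marco Leclerc is treated as also owning Jonas Leclerc's interest in Pinebrook Trust, giving 68% + 32% = 100%.
By parent–child attribution (R3), Marco Leclerc is treated as also owning Jonas Leclerc's interest in Ironwood Manufacturing Inc, giving 78% + 22% = 100%.
By parent–child attribution (R3), Marco Leclerc is treated as owning Jonas Leclerc's 9% interest in Stonebridge Foods Inc.
Chain via Pinebrook Trust → Ridgefield Shipping BV (R1): 100% × 86% × 35% = 30.1% of Stonebridge Foods Inc.
Chain via Halcyon Media Ltd → Summit Holdings Ltd (R1): 36% × 19% × 15% = 1.026% of Stonebridge Foods Inc.
Chain via Ironwood Manufacturing Inc. → Slate Realty LP (R1): 100% × 41% × 31% = 12.71% of Stonebridge Foods Inc.
Direct interest in Stonebridge Foods Inc: 9%.
Aggregating (R2): 30.1% + 1.026% + 12.71% + 9% = 52.836%.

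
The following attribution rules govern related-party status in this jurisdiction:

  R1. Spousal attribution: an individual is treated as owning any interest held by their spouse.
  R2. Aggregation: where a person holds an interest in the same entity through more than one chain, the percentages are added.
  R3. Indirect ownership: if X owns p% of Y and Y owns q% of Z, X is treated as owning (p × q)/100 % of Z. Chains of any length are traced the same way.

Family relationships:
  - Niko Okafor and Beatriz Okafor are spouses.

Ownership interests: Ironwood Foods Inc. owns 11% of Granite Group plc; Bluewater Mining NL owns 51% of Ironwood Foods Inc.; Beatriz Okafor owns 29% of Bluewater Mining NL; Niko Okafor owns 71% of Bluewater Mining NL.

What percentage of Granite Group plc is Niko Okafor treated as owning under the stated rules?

5.61%

By spousal attribution (R1), Niko Okafor is treated as also owning Beatriz Okafor's interest in Bluewater Mining NL, giving 71% + 29% = 100%.
Chain via Bluewater Mining NL → Ironwood Foods Inc. (R3): 100% × 51% × 11% = 5.61% of Granite Group plc.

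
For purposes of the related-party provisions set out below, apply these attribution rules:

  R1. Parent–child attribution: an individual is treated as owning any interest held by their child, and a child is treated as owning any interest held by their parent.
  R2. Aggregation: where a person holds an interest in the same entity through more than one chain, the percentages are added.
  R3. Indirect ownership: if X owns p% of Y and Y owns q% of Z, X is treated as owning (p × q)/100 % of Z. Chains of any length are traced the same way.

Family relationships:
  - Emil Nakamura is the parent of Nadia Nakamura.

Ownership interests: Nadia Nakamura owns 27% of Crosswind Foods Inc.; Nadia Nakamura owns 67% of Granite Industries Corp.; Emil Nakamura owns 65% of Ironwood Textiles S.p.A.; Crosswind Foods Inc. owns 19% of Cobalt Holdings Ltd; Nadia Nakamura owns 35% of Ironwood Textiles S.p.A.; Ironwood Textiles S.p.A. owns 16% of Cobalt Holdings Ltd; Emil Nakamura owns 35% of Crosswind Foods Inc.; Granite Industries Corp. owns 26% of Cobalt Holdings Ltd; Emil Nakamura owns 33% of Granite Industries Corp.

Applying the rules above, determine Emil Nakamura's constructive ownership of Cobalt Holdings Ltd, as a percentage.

By parent–child attribution (R1), Emil Nakamura is treated as also owning Nadia Nakamura's interest in Crosswind Foods Inc, giving 35% + 27% = 62%.
By parent–child attribution (R1), Emil Nakamura is treated as also owning Nadia Nakamura's interest in Granite Industries Corp, giving 33% + 67% = 100%.
By parent–child attribution (R1), Emil Nakamura is treated as also owning Nadia Nakamura's interest in Ironwood Textiles S.p.A, giving 65% + 35% = 100%.
Chain via Crosswind Foods Inc. (R3): 62% × 19% = 11.78% of Cobalt Holdings Ltd.
Chain via Granite Industries Corp. (R3): 100% × 26% = 26% of Cobalt Holdings Ltd.
Chain via Ironwood Textiles S.p.A. (R3): 100% × 16% = 16% of Cobalt Holdings Ltd.
Aggregating (R2): 11.78% + 26% + 16% = 53.78%.

53.78%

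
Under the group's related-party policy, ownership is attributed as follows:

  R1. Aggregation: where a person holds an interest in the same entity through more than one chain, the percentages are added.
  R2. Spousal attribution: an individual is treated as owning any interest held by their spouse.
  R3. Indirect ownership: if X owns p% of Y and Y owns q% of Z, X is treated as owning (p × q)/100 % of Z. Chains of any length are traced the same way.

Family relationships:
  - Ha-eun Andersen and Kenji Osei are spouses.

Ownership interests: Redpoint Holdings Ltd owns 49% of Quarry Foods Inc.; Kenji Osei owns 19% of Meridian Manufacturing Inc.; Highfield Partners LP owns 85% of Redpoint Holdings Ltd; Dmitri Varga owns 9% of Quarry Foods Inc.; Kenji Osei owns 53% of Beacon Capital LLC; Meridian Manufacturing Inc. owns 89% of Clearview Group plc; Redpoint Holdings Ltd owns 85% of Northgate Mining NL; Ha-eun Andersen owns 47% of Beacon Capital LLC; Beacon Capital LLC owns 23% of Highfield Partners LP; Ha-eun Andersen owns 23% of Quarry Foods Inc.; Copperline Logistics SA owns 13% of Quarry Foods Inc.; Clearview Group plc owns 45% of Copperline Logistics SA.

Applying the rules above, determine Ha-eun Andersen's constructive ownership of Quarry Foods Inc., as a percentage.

33.568735%

By spousal attribution (R2), Ha-eun Andersen is treated as also owning Kenji Osei's interest in Beacon Capital LLC, giving 47% + 53% = 100%.
By spousal attribution (R2), Ha-eun Andersen is treated as owning Kenji Osei's 19% interest in Meridian Manufacturing Inc.
Chain via Beacon Capital LLC → Highfield Partners LP → Redpoint Holdings Ltd (R3): 100% × 23% × 85% × 49% = 9.5795% of Quarry Foods Inc.
Direct interest in Quarry Foods Inc: 23%.
Chain via Meridian Manufacturing Inc. → Clearview Group plc → Copperline Logistics SA (R3): 19% × 89% × 45% × 13% = 0.989235% of Quarry Foods Inc.
Aggregating (R1): 9.5795% + 23% + 0.989235% = 33.568735%.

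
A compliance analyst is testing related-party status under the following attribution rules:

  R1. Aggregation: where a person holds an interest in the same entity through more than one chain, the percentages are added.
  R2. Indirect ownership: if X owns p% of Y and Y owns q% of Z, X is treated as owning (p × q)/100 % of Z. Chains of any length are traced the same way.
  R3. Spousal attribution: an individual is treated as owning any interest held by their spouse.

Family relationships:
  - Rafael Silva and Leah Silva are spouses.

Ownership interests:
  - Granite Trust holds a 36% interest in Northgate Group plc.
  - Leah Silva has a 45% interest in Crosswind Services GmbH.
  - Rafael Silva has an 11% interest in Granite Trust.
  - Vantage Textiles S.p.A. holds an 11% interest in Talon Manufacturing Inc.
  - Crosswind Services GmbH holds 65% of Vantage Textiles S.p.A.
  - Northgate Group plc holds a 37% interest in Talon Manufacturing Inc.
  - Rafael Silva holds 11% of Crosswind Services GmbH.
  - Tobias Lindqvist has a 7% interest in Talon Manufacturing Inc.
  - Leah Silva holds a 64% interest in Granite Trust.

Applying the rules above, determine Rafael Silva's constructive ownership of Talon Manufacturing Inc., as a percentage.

By spousal attribution (R3), Rafael Silva is treated as also owning Leah Silva's interest in Crosswind Services GmbH, giving 11% + 45% = 56%.
By spousal attribution (R3), Rafael Silva is treated as also owning Leah Silva's interest in Granite Trust, giving 11% + 64% = 75%.
Chain via Crosswind Services GmbH → Vantage Textiles S.p.A. (R2): 56% × 65% × 11% = 4.004% of Talon Manufacturing Inc.
Chain via Granite Trust → Northgate Group plc (R2): 75% × 36% × 37% = 9.99% of Talon Manufacturing Inc.
Aggregating (R1): 4.004% + 9.99% = 13.994%.

13.994%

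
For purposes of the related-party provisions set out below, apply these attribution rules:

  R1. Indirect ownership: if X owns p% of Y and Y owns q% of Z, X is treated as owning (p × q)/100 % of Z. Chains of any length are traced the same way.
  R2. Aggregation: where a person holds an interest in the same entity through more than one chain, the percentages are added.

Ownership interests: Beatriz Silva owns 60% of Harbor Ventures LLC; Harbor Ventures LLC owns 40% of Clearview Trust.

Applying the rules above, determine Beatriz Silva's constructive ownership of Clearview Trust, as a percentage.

Chain via Harbor Ventures LLC (R1): 60% × 40% = 24% of Clearview Trust.

24%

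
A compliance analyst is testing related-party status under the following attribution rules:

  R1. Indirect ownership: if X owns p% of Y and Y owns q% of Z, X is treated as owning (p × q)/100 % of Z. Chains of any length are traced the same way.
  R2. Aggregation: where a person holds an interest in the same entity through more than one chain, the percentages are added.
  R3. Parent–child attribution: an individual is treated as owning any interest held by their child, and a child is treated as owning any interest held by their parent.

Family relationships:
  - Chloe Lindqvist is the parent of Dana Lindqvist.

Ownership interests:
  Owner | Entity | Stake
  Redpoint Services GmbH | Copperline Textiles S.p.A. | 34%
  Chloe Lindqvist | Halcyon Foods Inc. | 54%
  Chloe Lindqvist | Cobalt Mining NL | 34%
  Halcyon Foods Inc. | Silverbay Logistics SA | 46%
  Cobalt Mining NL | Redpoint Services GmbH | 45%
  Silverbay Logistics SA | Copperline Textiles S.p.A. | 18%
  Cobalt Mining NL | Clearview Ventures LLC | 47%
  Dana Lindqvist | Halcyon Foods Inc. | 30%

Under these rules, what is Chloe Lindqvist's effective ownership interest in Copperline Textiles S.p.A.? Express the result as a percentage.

12.1572%

By parent–child attribution (R3), Chloe Lindqvist is treated as also owning Dana Lindqvist's interest in Halcyon Foods Inc, giving 54% + 30% = 84%.
Chain via Cobalt Mining NL → Redpoint Services GmbH (R1): 34% × 45% × 34% = 5.202% of Copperline Textiles S.p.A.
Chain via Halcyon Foods Inc. → Silverbay Logistics SA (R1): 84% × 46% × 18% = 6.9552% of Copperline Textiles S.p.A.
Aggregating (R2): 5.202% + 6.9552% = 12.1572%.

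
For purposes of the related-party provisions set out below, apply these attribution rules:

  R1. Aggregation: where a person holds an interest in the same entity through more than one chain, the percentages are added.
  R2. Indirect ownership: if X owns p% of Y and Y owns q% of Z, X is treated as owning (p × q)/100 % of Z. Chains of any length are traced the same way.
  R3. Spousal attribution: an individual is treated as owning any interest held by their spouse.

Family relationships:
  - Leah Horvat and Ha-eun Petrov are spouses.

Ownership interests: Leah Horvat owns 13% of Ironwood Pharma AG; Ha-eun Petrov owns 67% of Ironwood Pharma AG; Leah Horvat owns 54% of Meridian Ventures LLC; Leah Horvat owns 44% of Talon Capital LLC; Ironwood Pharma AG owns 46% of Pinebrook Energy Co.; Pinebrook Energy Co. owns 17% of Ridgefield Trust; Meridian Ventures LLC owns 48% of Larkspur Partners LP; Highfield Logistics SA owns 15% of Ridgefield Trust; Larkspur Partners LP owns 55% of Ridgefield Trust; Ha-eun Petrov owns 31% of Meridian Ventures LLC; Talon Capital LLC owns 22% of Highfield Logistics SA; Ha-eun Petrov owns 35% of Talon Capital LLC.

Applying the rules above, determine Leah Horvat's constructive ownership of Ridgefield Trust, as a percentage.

By spousal attribution (R3), Leah Horvat is treated as also owning Ha-eun Petrov's interest in Ironwood Pharma AG, giving 13% + 67% = 80%.
By spousal attribution (R3), Leah Horvat is treated as also owning Ha-eun Petrov's interest in Meridian Ventures LLC, giving 54% + 31% = 85%.
By spousal attribution (R3), Leah Horvat is treated as also owning Ha-eun Petrov's interest in Talon Capital LLC, giving 44% + 35% = 79%.
Chain via Ironwood Pharma AG → Pinebrook Energy Co. (R2): 80% × 46% × 17% = 6.256% of Ridgefield Trust.
Chain via Meridian Ventures LLC → Larkspur Partners LP (R2): 85% × 48% × 55% = 22.44% of Ridgefield Trust.
Chain via Talon Capital LLC → Highfield Logistics SA (R2): 79% × 22% × 15% = 2.607% of Ridgefield Trust.
Aggregating (R1): 6.256% + 22.44% + 2.607% = 31.303%.

31.303%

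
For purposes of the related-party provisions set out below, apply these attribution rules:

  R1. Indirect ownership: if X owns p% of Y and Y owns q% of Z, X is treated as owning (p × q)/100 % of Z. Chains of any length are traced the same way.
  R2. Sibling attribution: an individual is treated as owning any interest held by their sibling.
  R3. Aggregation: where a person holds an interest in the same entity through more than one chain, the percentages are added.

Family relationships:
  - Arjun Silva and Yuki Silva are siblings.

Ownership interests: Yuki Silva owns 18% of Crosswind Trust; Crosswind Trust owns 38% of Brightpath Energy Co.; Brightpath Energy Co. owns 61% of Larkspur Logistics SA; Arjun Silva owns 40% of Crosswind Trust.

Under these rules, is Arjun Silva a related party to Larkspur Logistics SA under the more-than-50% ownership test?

No

By sibling attribution (R2), Arjun Silva is treated as also owning Yuki Silva's interest in Crosswind Trust, giving 40% + 18% = 58%.
Chain via Crosswind Trust → Brightpath Energy Co. (R1): 58% × 38% × 61% = 13.4444% of Larkspur Logistics SA.
13.4444% does not exceed the 50% threshold, so Arjun is not a related party to Larkspur Logistics SA.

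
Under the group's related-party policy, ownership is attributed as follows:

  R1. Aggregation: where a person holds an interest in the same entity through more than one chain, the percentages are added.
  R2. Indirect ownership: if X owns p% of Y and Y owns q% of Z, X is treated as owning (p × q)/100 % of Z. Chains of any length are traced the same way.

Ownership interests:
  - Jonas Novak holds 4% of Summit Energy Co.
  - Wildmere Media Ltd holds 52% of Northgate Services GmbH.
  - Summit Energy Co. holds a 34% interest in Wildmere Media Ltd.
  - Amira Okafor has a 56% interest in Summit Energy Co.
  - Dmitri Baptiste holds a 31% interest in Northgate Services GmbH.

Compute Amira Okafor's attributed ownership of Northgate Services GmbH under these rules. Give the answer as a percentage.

Chain via Summit Energy Co. → Wildmere Media Ltd (R2): 56% × 34% × 52% = 9.9008% of Northgate Services GmbH.

9.9008%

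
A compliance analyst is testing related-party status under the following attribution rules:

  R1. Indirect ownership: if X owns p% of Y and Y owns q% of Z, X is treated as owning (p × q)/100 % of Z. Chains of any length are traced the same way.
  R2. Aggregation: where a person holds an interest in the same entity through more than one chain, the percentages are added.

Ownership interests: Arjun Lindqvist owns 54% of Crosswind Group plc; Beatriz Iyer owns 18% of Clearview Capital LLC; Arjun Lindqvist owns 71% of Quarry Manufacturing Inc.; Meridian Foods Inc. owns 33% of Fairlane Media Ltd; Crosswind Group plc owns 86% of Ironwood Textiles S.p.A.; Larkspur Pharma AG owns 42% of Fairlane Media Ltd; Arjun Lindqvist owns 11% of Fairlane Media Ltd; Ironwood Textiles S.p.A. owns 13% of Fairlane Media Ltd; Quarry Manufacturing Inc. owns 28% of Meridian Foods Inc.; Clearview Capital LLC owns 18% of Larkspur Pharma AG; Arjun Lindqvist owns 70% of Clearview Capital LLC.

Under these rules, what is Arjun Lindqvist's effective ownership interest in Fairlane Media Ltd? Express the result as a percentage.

28.8896%

Chain via Crosswind Group plc → Ironwood Textiles S.p.A. (R1): 54% × 86% × 13% = 6.0372% of Fairlane Media Ltd.
Chain via Clearview Capital LLC → Larkspur Pharma AG (R1): 70% × 18% × 42% = 5.292% of Fairlane Media Ltd.
Chain via Quarry Manufacturing Inc. → Meridian Foods Inc. (R1): 71% × 28% × 33% = 6.5604% of Fairlane Media Ltd.
Direct interest in Fairlane Media Ltd: 11%.
Aggregating (R2): 6.0372% + 5.292% + 6.5604% + 11% = 28.8896%.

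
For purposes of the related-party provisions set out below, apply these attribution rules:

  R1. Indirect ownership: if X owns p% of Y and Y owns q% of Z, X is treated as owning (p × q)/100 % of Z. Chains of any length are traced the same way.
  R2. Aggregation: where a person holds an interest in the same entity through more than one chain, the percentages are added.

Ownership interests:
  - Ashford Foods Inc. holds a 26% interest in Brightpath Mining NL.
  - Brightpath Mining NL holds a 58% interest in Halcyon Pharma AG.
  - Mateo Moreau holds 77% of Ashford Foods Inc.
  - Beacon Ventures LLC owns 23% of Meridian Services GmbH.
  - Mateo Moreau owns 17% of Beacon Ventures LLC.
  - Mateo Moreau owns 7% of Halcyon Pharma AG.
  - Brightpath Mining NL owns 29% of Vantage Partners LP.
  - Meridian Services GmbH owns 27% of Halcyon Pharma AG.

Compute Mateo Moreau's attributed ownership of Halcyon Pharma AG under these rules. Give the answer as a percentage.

Chain via Ashford Foods Inc. → Brightpath Mining NL (R1): 77% × 26% × 58% = 11.6116% of Halcyon Pharma AG.
Chain via Beacon Ventures LLC → Meridian Services GmbH (R1): 17% × 23% × 27% = 1.0557% of Halcyon Pharma AG.
Direct interest in Halcyon Pharma AG: 7%.
Aggregating (R2): 11.6116% + 1.0557% + 7% = 19.6673%.

19.6673%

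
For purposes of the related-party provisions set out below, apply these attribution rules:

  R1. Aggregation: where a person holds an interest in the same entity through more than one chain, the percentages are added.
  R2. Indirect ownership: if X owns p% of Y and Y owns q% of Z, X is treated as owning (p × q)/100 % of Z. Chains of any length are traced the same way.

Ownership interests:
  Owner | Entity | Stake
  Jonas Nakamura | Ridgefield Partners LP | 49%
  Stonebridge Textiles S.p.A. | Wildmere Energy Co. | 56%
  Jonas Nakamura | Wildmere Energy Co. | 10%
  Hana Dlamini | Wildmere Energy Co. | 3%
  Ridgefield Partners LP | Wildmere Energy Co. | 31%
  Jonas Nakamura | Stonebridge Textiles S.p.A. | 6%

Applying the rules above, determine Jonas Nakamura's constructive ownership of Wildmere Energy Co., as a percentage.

Chain via Stonebridge Textiles S.p.A. (R2): 6% × 56% = 3.36% of Wildmere Energy Co.
Chain via Ridgefield Partners LP (R2): 49% × 31% = 15.19% of Wildmere Energy Co.
Direct interest in Wildmere Energy Co: 10%.
Aggregating (R1): 3.36% + 15.19% + 10% = 28.55%.

28.55%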